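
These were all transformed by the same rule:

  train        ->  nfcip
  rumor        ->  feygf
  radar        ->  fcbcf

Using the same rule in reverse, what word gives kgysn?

t(19)→n(13) and r(17)→f(5) fit y≡17x+2 (mod 26); the inverse of 17 mod 26 is 23. Each letter's alphabet position (a=0..z=25) is mapped through 17·x+2 mod 26 — an affine cipher.
Reversing it on kgysn: k(10)→23·(10−2)≡2=c; g(6)→23·(6−2)≡14=o; y(24)→23·(24−2)≡12=m; s(18)→23·(18−2)≡4=e; n(13)→23·(13−2)≡19=t (all mod 26).

comet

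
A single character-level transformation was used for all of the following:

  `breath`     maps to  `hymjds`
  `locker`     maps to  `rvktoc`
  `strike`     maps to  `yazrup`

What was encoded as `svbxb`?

motor

In breath: b→h is +6, r→y is +7, e→m is +8, a→j is +9 — the shift increases by 1 each position. Each letter shifts forward by (position + 6), i.e. 6, 7, 8, … — the shift grows by one for each successive letter.
Undoing it on svbxb: s−6=m, v−7=o, b−8=t, x−9=o, b−10=r.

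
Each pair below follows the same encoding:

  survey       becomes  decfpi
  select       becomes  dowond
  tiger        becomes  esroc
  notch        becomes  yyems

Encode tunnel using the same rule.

Shifts by position in survey: pos 0: s→d (+11), pos 1: u→e (+10), pos 2: r→c (+11), pos 3: v→f (+10) — repeating every 2. A repeating key of period 2 is used — shifts +11, +10 over and over.
For tunnel: t+11=e, u+10=e, n+11=y, n+10=x, e+11=p, l+10=v.

eeyxpv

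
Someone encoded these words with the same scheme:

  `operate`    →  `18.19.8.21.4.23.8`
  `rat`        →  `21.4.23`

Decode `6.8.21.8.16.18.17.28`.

o is letter #15 and maps to 18: an offset of 3. Letters become their 1-based position plus 3 (so a→4, b→5, …).
Reversing it on 6.8.21.8.16.18.17.28: 6→(6−3)÷1=3=c, 8→(8−3)÷1=5=e, 21→(21−3)÷1=18=r, 8→(8−3)÷1=5=e, 16→(16−3)÷1=13=m, 18→(18−3)÷1=15=o, 17→(17−3)÷1=14=n, 28→(28−3)÷1=25=y.

ceremony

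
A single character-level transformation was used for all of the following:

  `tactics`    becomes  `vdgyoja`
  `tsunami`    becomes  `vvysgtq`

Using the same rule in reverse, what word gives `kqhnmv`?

indigo

The shift increases by 1 at each position, starting from +2: 2, 3, 4, ….
Undoing it on kqhnmv: k−2=i, q−3=n, h−4=d, n−5=i, m−6=g, v−7=o.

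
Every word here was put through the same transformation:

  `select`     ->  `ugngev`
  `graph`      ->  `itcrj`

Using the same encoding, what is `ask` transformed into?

Compare letters: s→u is +2, e→g is +2, l→n is +2 — a constant shift. Every letter moves 2 places later in the alphabet, wrapping around z→a.
For ask: a+2=c, s+2=u, k+2=m.

cum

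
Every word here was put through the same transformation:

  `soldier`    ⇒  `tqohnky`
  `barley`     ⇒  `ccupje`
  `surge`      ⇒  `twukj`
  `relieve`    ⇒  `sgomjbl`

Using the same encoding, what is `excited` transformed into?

In soldier: s→t is +1, o→q is +2, l→o is +3, d→h is +4 — the shift increases by 1 each position. Letter i (0-indexed) is shifted by i+1, so successive shifts are 1, 2, 3, ….
On excited: e+1=f, x+2=z, c+3=f, i+4=m, t+5=y, e+6=k, d+7=k.

fzfmykk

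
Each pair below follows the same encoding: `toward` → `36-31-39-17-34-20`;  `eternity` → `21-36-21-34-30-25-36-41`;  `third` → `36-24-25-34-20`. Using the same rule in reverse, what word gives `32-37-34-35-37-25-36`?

pursuit

t is letter #20 and maps to 36: an offset of 16. Letters become their 1-based position plus 16 (so a→17, b→18, …).
Undoing it on 32-37-34-35-37-25-36: 32→(32−16)÷1=16=p, 37→(37−16)÷1=21=u, 34→(34−16)÷1=18=r, 35→(35−16)÷1=19=s, 37→(37−16)÷1=21=u, 25→(25−16)÷1=9=i, 36→(36−16)÷1=20=t.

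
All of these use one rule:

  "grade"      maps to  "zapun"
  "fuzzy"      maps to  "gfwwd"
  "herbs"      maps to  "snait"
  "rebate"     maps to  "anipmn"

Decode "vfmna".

outer

g(6)→z(25) and r(17)→a(0) fit y≡19x+15 (mod 26); the inverse of 19 mod 26 is 11. This is an affine cipher: with a=0,…,z=25, each position x becomes (19x+15) mod 26.
Undoing it on vfmna: v(21)→11·(21−15)≡14=o; f(5)→11·(5−15)≡20=u; m(12)→11·(12−15)≡19=t; n(13)→11·(13−15)≡4=e; a(0)→11·(0−15)≡17=r (all mod 26).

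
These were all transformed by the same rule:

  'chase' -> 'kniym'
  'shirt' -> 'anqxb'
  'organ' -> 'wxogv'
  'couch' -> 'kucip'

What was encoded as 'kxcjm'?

It's a Vigenère-style cipher with numeric key [8,6]: position i shifts by key[i mod 2].
Decoding kxcjm: k−8=c, x−6=r, c−8=u, j−6=d, m−8=e.

crude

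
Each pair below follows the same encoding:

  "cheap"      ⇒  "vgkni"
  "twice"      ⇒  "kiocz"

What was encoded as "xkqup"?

The word is reversed, then every letter is shifted forward by 6.
Reversing it on xkqup: shift back: x−6=r, k−6=e, q−6=k, u−6=o, p−6=j → rekoj; then reverse → joker.

joker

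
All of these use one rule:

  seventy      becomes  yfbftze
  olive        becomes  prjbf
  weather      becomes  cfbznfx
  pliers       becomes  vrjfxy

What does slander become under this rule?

yrbtjfx

The shift depends on letter class: consonant s→y is +6, but vowel e→f is +1. The rule splits by letter class: vowels +1, consonants +6.
Applying it to slander: s(cons)+6=y, l(cons)+6=r, a(vowel)+1=b, n(cons)+6=t, d(cons)+6=j, e(vowel)+1=f, r(cons)+6=x.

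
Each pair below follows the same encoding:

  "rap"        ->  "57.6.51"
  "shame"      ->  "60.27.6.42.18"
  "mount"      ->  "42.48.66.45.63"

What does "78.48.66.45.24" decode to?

young

r(#18)→57 and a(#1)→6: differences scale by 3, so n = 3·pos + 3. With a=1..z=26, the number is 3·pos + 3.
Decoding 78.48.66.45.24: 78→(78−3)÷3=25=y, 48→(48−3)÷3=15=o, 66→(66−3)÷3=21=u, 45→(45−3)÷3=14=n, 24→(24−3)÷3=7=g.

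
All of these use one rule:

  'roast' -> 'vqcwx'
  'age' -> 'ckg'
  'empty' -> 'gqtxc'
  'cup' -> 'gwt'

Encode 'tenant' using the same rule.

The rule splits by letter class: vowels +2, consonants +4.
On tenant: t(cons)+4=x, e(vowel)+2=g, n(cons)+4=r, a(vowel)+2=c, n(cons)+4=r, t(cons)+4=x.

xgrcrx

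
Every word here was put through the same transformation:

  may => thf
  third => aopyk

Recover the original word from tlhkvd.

meadow

Compare letters: m→t is +7, a→h is +7, y→f is +7 — a constant shift. It's a constant shift of +7 (ROT7).
Decoding tlhkvd: t−7=m, l−7=e, h−7=a, k−7=d, v−7=o, d−7=w.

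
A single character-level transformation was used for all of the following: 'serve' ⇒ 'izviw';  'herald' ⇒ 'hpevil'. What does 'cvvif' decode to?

The output letters match the input read backwards, each shifted +4: serve reversed is evres. Two steps: reverse the string, then apply a Caesar shift of +4.
Reversing it on cvvif: shift back: c−4=y, v−4=r, v−4=r, i−4=e, f−4=b → yrreb; then reverse → berry.

berry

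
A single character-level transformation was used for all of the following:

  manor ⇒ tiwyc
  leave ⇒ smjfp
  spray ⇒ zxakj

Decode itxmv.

block

In manor: m→t is +7, a→i is +8, n→w is +9, o→y is +10 — the shift increases by 1 each position. Letter i (0-indexed) is shifted by i+7, so successive shifts are 7, 8, 9, ….
Decoding itxmv: i−7=b, t−8=l, x−9=o, m−10=c, v−11=k.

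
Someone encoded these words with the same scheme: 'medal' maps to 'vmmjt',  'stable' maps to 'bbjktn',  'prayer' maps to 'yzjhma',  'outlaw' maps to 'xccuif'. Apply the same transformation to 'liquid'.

It's a Vigenère-style cipher with numeric key [9,8,9]: position i shifts by key[i mod 3].
On liquid: l+9=u, i+8=q, q+9=z, u+9=d, i+8=q, d+9=m.

uqzdqm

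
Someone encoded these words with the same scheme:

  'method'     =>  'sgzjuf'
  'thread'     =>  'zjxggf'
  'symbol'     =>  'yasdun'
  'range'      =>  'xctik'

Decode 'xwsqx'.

The shifts repeat in a cycle of length 2: positions 0,1,… shift by +6, +2, then the pattern repeats.
Decoding xwsqx: x−6=r, w−2=u, s−6=m, q−2=o, x−6=r.

rumor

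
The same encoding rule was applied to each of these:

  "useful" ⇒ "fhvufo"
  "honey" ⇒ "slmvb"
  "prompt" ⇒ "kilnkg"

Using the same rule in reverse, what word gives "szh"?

Each pair mirrors across the alphabet (u↔f, s↔h, e↔v): positions sum to 25. Letters are reflected about the middle of the alphabet (position → 25−position): Atbash.
Decoding szh: s↔h, z↔a, h↔s.

has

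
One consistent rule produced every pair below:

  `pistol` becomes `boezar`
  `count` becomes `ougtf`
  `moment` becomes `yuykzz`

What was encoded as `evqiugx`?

special

Shifts by position in pistol: pos 0: p→b (+12), pos 1: i→o (+6), pos 2: s→e (+12), pos 3: t→z (+6) — repeating every 2. The shifts repeat in a cycle of length 2: positions 0,1,… shift by +12, +6, then the pattern repeats.
Decoding evqiugx: e−12=s, v−6=p, q−12=e, i−6=c, u−12=i, g−6=a, x−12=l.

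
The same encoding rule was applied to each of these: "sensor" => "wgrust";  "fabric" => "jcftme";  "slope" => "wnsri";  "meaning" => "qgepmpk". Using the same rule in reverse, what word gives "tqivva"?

Shifts by position in sensor: pos 0: s→w (+4), pos 1: e→g (+2), pos 2: n→r (+4), pos 3: s→u (+2) — repeating every 2. It's a Vigenère-style cipher with numeric key [4,2]: position i shifts by key[i mod 2].
Undoing it on tqivva: t−4=p, q−2=o, i−4=e, v−2=t, v−4=r, a−2=y.

poetry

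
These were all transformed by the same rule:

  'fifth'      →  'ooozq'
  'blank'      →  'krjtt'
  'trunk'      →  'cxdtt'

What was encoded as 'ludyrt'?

Shifts by position in fifth: pos 0: f→o (+9), pos 1: i→o (+6), pos 2: f→o (+9), pos 3: t→z (+6) — repeating every 2. The shifts repeat in a cycle of length 2: positions 0,1,… shift by +9, +6, then the pattern repeats.
Undoing it on ludyrt: l−9=c, u−6=o, d−9=u, y−6=s, r−9=i, t−6=n.

cousin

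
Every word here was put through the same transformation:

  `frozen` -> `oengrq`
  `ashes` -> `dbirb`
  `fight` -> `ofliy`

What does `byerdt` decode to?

stream

f(5)→o(14) and r(17)→e(4) fit y≡23x+3 (mod 26); the inverse of 23 mod 26 is 17. Each letter's alphabet position (a=0..z=25) is mapped through 23·x+3 mod 26 — an affine cipher.
Decoding byerdt: b(1)→17·(1−3)≡18=s; y(24)→17·(24−3)≡19=t; e(4)→17·(4−3)≡17=r; r(17)→17·(17−3)≡4=e; d(3)→17·(3−3)≡0=a; t(19)→17·(19−3)≡12=m (all mod 26).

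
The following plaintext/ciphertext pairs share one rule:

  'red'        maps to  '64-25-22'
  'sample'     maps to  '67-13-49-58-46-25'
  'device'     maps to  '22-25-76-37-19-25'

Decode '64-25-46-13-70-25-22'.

related

Each letter becomes 3×(its alphabet position, a=1..z=26) + 10.
Undoing it on 64-25-46-13-70-25-22: 64→(64−10)÷3=18=r, 25→(25−10)÷3=5=e, 46→(46−10)÷3=12=l, 13→(13−10)÷3=1=a, 70→(70−10)÷3=20=t, 25→(25−10)÷3=5=e, 22→(22−10)÷3=4=d.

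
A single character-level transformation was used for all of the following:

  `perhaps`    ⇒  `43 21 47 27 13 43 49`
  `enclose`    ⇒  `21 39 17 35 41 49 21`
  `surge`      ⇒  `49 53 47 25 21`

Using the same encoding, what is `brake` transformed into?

15 47 13 33 21

p(#16)→43 and e(#5)→21: differences scale by 2, so n = 2·pos + 11. With a=1..z=26, the number is 2·pos + 11.
On brake: b=2→15, r=18→47, a=1→13, k=11→33, e=5→21.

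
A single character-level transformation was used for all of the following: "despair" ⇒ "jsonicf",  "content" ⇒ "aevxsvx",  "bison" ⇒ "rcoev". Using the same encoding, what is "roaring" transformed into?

feifcvk

d(3)→j(9) and e(4)→s(18) fit y≡9x+8 (mod 26); the inverse of 9 mod 26 is 3. Each letter's alphabet position (a=0..z=25) is mapped through 9·x+8 mod 26 — an affine cipher.
Applying it to roaring: r(17)→9·17+8≡5=f; o(14)→9·14+8≡4=e; a(0)→9·0+8≡8=i; r(17)→9·17+8≡5=f; i(8)→9·8+8≡2=c; n(13)→9·13+8≡21=v; g(6)→9·6+8≡10=k (all mod 26).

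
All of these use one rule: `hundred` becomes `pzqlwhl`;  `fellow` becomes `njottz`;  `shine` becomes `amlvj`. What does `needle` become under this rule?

Shifts by position in hundred: pos 0: h→p (+8), pos 1: u→z (+5), pos 2: n→q (+3), pos 3: d→l (+8), pos 4: r→w (+5), pos 5: e→h (+3) — repeating every 3. A repeating key of period 3 is used — shifts +8, +5, +3 over and over.
For needle: n+8=v, e+5=j, e+3=h, d+8=l, l+5=q, e+3=h.

vjhlqh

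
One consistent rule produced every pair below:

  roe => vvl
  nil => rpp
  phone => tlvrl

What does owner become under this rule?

The rule splits by letter class: vowels +7, consonants +4.
Applying it to owner: o(vowel)+7=v, w(cons)+4=a, n(cons)+4=r, e(vowel)+7=l, r(cons)+4=v.

varlv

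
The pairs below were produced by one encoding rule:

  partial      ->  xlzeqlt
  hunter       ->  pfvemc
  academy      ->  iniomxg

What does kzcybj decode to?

Shifts by position in partial: pos 0: p→x (+8), pos 1: a→l (+11), pos 2: r→z (+8), pos 3: t→e (+11) — repeating every 2. It's a Vigenère-style cipher with numeric key [8,11]: position i shifts by key[i mod 2].
Reversing it on kzcybj: k−8=c, z−11=o, c−8=u, y−11=n, b−8=t, j−11=y.

county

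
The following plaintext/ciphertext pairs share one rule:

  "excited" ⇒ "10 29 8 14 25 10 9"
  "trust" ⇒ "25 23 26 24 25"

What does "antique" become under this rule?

6 19 25 14 22 26 10

Each letter is replaced by its alphabet position (a=1..z=26) + 5.
Applying it to antique: a=1→6, n=14→19, t=20→25, i=9→14, q=17→22, u=21→26, e=5→10.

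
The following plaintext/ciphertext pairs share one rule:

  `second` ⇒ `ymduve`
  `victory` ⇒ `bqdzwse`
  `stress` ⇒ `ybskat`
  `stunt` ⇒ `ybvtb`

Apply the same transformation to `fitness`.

It's a Vigenère-style cipher with numeric key [6,8,1]: position i shifts by key[i mod 3].
Applying it to fitness: f+6=l, i+8=q, t+1=u, n+6=t, e+8=m, s+1=t, s+6=y.

lqutmty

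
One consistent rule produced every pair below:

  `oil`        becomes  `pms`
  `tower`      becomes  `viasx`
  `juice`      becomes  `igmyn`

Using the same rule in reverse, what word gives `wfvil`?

The output letters match the input read backwards, each shifted +4: oil reversed is lio. The word is reversed, then every letter is shifted forward by 4.
Undoing it on wfvil: shift back: w−4=s, f−4=b, v−4=r, i−4=e, l−4=h → sbreh; then reverse → herbs.

herbs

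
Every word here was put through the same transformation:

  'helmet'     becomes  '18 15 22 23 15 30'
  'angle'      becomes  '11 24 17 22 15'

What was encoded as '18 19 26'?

hip

Letters become their 1-based position plus 10 (so a→11, b→12, …).
Reversing it on 18 19 26: 18→(18−10)÷1=8=h, 19→(19−10)÷1=9=i, 26→(26−10)÷1=16=p.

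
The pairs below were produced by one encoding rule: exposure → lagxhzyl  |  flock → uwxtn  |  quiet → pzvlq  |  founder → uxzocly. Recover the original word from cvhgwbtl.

Treating letters as 0–25, the rule is x ↦ 9x + 1 (mod 26).
Decoding cvhgwbtl: c(2)→3·(2−1)≡3=d; v(21)→3·(21−1)≡8=i; h(7)→3·(7−1)≡18=s; g(6)→3·(6−1)≡15=p; w(22)→3·(22−1)≡11=l; b(1)→3·(1−1)≡0=a; t(19)→3·(19−1)≡2=c; l(11)→3·(11−1)≡4=e (all mod 26).

displace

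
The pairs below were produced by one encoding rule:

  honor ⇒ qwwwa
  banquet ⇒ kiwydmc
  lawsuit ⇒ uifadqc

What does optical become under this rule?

Shifts by position in honor: pos 0: h→q (+9), pos 1: o→w (+8), pos 2: n→w (+9), pos 3: o→w (+8) — repeating every 2. A repeating key of period 2 is used — shifts +9, +8 over and over.
On optical: o+9=x, p+8=x, t+9=c, i+8=q, c+9=l, a+8=i, l+9=u.

xxcqliu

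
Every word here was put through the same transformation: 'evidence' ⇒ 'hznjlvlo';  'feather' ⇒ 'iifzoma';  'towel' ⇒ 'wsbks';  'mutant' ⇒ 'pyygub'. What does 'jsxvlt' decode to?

gospel

In evidence: e→h is +3, v→z is +4, i→n is +5, d→j is +6 — the shift increases by 1 each position. The shift increases by 1 at each position, starting from +3: 3, 4, 5, ….
Undoing it on jsxvlt: j−3=g, s−4=o, x−5=s, v−6=p, l−7=e, t−8=l.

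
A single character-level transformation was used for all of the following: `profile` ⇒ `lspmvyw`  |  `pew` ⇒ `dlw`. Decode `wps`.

lip

The output letters match the input read backwards, each shifted +7: profile reversed is eliforp. Read the word backwards and shift each letter +7.
Undoing it on wps: shift back: w−7=p, p−7=i, s−7=l → pil; then reverse → lip.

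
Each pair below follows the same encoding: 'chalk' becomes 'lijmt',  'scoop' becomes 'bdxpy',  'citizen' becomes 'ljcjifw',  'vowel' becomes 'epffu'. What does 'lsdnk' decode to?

crumb

Shifts by position in chalk: pos 0: c→l (+9), pos 1: h→i (+1), pos 2: a→j (+9), pos 3: l→m (+1) — repeating every 2. The shifts repeat in a cycle of length 2: positions 0,1,… shift by +9, +1, then the pattern repeats.
Undoing it on lsdnk: l−9=c, s−1=r, d−9=u, n−1=m, k−9=b.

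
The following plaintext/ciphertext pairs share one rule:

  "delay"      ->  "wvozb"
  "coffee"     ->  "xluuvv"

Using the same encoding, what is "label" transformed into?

Letters are reflected about the middle of the alphabet (position → 25−position): Atbash.
On label: l↔o, a↔z, b↔y, e↔v, l↔o.

ozyvo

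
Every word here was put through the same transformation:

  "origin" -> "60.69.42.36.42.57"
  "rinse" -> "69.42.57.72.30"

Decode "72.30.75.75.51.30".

o(#15)→60 and r(#18)→69: differences scale by 3, so n = 3·pos + 15. With a=1..z=26, the number is 3·pos + 15.
Decoding 72.30.75.75.51.30: 72→(72−15)÷3=19=s, 30→(30−15)÷3=5=e, 75→(75−15)÷3=20=t, 75→(75−15)÷3=20=t, 51→(51−15)÷3=12=l, 30→(30−15)÷3=5=e.

settle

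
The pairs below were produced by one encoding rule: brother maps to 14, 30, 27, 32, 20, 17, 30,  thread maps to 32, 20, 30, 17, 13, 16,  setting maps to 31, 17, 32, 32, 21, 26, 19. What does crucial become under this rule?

15, 30, 33, 15, 21, 13, 24

The number is (letter's place in the alphabet, a=1) + 12.
On crucial: c=3→15, r=18→30, u=21→33, c=3→15, i=9→21, a=1→13, l=12→24.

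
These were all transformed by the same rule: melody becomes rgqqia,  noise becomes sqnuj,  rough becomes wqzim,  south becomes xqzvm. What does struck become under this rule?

xvwwhm

Shifts by position in melody: pos 0: m→r (+5), pos 1: e→g (+2), pos 2: l→q (+5), pos 3: o→q (+2) — repeating every 2. A repeating key of period 2 is used — shifts +5, +2 over and over.
On struck: s+5=x, t+2=v, r+5=w, u+2=w, c+5=h, k+2=m.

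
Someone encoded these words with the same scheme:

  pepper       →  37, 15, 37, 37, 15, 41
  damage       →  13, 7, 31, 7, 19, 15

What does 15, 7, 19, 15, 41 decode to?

With a=1..z=26, the number is 2·pos + 5.
Undoing it on 15, 7, 19, 15, 41: 15→(15−5)÷2=5=e, 7→(7−5)÷2=1=a, 19→(19−5)÷2=7=g, 15→(15−5)÷2=5=e, 41→(41−5)÷2=18=r.

eager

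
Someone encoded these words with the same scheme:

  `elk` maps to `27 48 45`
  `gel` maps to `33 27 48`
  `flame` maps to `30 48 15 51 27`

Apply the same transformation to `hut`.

e(#5)→27 and l(#12)→48: differences scale by 3, so n = 3·pos + 12. The formula is n = 3×(alphabet index, a=1) + 12.
On hut: h=8→36, u=21→75, t=20→72.

36 75 72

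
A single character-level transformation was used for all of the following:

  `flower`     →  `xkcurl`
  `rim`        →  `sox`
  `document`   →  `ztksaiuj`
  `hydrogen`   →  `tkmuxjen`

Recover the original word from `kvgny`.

shape

The output letters match the input read backwards, each shifted +6: flower reversed is rewolf. Two steps: reverse the string, then apply a Caesar shift of +6.
Undoing it on kvgny: shift back: k−6=e, v−6=p, g−6=a, n−6=h, y−6=s → epahs; then reverse → shape.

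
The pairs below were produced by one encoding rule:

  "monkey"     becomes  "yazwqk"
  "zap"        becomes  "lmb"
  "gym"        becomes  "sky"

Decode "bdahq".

Compare letters: m→y is +12, o→a is +12, n→z is +12 — a constant shift. Every letter moves 12 places later in the alphabet, wrapping around z→a.
Decoding bdahq: b−12=p, d−12=r, a−12=o, h−12=v, q−12=e.

prove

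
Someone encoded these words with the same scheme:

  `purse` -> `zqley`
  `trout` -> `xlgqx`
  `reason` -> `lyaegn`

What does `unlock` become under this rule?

p(15)→z(25) and u(20)→q(16) fit y≡19x+0 (mod 26); the inverse of 19 mod 26 is 11. Each letter's alphabet position (a=0..z=25) is mapped through 19·x+0 mod 26 — an affine cipher.
On unlock: u(20)→19·20+0≡16=q; n(13)→19·13+0≡13=n; l(11)→19·11+0≡1=b; o(14)→19·14+0≡6=g; c(2)→19·2+0≡12=m; k(10)→19·10+0≡8=i (all mod 26).

qnbgmi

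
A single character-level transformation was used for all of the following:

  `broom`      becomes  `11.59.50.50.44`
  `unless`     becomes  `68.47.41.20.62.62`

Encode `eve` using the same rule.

b(#2)→11 and r(#18)→59: differences scale by 3, so n = 3·pos + 5. With a=1..z=26, the number is 3·pos + 5.
Applying it to eve: e=5→20, v=22→71, e=5→20.

20.71.20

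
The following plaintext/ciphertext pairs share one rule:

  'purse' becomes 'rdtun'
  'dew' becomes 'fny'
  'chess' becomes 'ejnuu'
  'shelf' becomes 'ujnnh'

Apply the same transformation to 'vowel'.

The shift depends on letter class: consonant p→r is +2, but vowel u→d is +9. Two shifts are in play — +9 for a/e/i/o/u, +2 for every other letter.
Applying it to vowel: v(cons)+2=x, o(vowel)+9=x, w(cons)+2=y, e(vowel)+9=n, l(cons)+2=n.

xxynn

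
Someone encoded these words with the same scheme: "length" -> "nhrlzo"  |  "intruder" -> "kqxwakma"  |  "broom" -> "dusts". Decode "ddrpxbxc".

bankrupt

In length: l→n is +2, e→h is +3, n→r is +4, g→l is +5 — the shift increases by 1 each position. Letter i (0-indexed) is shifted by i+2, so successive shifts are 2, 3, 4, ….
Undoing it on ddrpxbxc: d−2=b, d−3=a, r−4=n, p−5=k, x−6=r, b−7=u, x−8=p, c−9=t.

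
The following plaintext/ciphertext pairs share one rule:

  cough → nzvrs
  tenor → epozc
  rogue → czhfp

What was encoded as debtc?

Shifts by position in cough: pos 0: c→n (+11), pos 1: o→z (+11), pos 2: u→v (+1), pos 3: g→r (+11), pos 4: h→s (+11) — repeating every 3. A repeating key of period 3 is used — shifts +11, +11, +1 over and over.
Decoding debtc: d−11=s, e−11=t, b−1=a, t−11=i, c−11=r.

stair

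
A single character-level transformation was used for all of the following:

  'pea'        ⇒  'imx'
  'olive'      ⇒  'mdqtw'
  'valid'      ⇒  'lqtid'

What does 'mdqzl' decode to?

drive

The word is reversed, then every letter is shifted forward by 8.
Undoing it on mdqzl: shift back: m−8=e, d−8=v, q−8=i, z−8=r, l−8=d → evird; then reverse → drive.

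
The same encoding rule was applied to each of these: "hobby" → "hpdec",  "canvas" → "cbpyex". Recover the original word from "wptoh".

In hobby: h→h is +0, o→p is +1, b→d is +2, b→e is +3 — the shift increases by 1 each position. Each letter shifts forward by its position index (0, 1, 2, …) — the shift grows by one for each successive letter.
Undoing it on wptoh: w−0=w, p−1=o, t−2=r, o−3=l, h−4=d.

world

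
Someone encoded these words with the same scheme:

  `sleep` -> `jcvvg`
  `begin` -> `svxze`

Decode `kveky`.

tenth

Compare letters: s→j is +17, l→c is +17, e→v is +17 — a constant shift. Every letter moves 17 places later in the alphabet, wrapping around z→a.
Undoing it on kveky: k−17=t, v−17=e, e−17=n, k−17=t, y−17=h.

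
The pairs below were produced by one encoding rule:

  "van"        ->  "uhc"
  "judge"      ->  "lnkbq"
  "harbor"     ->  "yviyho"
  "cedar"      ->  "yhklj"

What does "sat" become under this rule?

The output letters match the input read backwards, each shifted +7: van reversed is nav. The word is reversed, then every letter is shifted forward by 7.
For sat: reverse → tas; then shift: t+7=a, a+7=h, s+7=z.

ahz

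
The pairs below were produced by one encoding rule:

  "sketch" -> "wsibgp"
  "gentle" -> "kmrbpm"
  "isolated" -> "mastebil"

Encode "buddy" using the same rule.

It's a Vigenère-style cipher with numeric key [4,8]: position i shifts by key[i mod 2].
On buddy: b+4=f, u+8=c, d+4=h, d+8=l, y+4=c.

fchlc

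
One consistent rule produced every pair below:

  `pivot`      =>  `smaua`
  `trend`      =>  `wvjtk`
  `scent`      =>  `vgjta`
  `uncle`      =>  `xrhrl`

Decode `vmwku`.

In pivot: p→s is +3, i→m is +4, v→a is +5, o→u is +6 — the shift increases by 1 each position. The shift increases by 1 at each position, starting from +3: 3, 4, 5, ….
Decoding vmwku: v−3=s, m−4=i, w−5=r, k−6=e, u−7=n.

siren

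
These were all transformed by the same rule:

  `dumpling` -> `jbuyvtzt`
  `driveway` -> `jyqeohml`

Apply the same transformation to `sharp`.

In dumpling: d→j is +6, u→b is +7, m→u is +8, p→y is +9 — the shift increases by 1 each position. The shift increases by 1 at each position, starting from +6: 6, 7, 8, ….
On sharp: s+6=y, h+7=o, a+8=i, r+9=a, p+10=z.

yoiaz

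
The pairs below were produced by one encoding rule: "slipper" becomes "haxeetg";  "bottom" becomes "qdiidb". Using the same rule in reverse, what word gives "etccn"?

Compare letters: s→h is +15, l→a is +15, i→x is +15 — a constant shift. This is a Caesar cipher with shift 15.
Decoding etccn: e−15=p, t−15=e, c−15=n, c−15=n, n−15=y.

penny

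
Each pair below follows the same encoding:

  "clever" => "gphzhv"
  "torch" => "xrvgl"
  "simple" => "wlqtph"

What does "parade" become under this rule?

tdvdhh

The shift depends on letter class: consonant c→g is +4, but vowel e→h is +3. The rule splits by letter class: vowels +3, consonants +4.
On parade: p(cons)+4=t, a(vowel)+3=d, r(cons)+4=v, a(vowel)+3=d, d(cons)+4=h, e(vowel)+3=h.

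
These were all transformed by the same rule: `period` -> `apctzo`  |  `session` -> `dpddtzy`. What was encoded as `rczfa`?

group

Each letter is shifted forward by 11 in the alphabet (a Caesar shift of +11).
Decoding rczfa: r−11=g, c−11=r, z−11=o, f−11=u, a−11=p.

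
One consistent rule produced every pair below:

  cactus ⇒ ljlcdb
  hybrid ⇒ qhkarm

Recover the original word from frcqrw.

within

Compare letters: c→l is +9, a→j is +9, c→l is +9 — a constant shift. Each letter is shifted forward by 9 in the alphabet (a Caesar shift of +9).
Decoding frcqrw: f−9=w, r−9=i, c−9=t, q−9=h, r−9=i, w−9=n.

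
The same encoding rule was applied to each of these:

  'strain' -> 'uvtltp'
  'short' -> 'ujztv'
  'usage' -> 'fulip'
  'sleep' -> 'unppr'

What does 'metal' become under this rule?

The shift depends on letter class: consonant s→u is +2, but vowel a→l is +11. The rule splits by letter class: vowels +11, consonants +2.
For metal: m(cons)+2=o, e(vowel)+11=p, t(cons)+2=v, a(vowel)+11=l, l(cons)+2=n.

opvln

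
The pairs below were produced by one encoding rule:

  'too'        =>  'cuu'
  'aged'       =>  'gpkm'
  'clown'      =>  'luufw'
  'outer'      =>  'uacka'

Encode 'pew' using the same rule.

The shift depends on letter class: consonant t→c is +9, but vowel o→u is +6. The rule splits by letter class: vowels +6, consonants +9.
For pew: p(cons)+9=y, e(vowel)+6=k, w(cons)+9=f.

ykf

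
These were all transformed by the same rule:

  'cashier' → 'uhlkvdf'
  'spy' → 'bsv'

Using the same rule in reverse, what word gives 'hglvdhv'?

seaside

Two steps: reverse the string, then apply a Caesar shift of +3.
Decoding hglvdhv: shift back: h−3=e, g−3=d, l−3=i, v−3=s, d−3=a, h−3=e, v−3=s → edisaes; then reverse → seaside.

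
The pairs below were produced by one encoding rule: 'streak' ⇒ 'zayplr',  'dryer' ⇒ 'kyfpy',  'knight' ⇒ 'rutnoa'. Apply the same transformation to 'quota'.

The rule splits by letter class: vowels +11, consonants +7.
On quota: q(cons)+7=x, u(vowel)+11=f, o(vowel)+11=z, t(cons)+7=a, a(vowel)+11=l.

xfzal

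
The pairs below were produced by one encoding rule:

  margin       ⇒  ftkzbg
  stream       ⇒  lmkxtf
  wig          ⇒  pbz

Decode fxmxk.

Compare letters: m→f is +19, a→t is +19, r→k is +19 — a constant shift. This is a Caesar cipher with shift 19.
Undoing it on fxmxk: f−19=m, x−19=e, m−19=t, x−19=e, k−19=r.

meter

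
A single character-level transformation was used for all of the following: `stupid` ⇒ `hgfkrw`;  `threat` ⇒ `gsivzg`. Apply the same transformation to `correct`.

xliivxg

Each pair mirrors across the alphabet (s↔h, t↔g, u↔f): positions sum to 25. This is the alphabet-reversal cipher (Atbash): a becomes z, b becomes y, etc.
On correct: c↔x, o↔l, r↔i, r↔i, e↔v, c↔x, t↔g.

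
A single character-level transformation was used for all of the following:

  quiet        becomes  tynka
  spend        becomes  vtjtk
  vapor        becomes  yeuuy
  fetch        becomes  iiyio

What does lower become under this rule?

osbky

In quiet: q→t is +3, u→y is +4, i→n is +5, e→k is +6 — the shift increases by 1 each position. Letter i (0-indexed) is shifted by i+3, so successive shifts are 3, 4, 5, ….
Applying it to lower: l+3=o, o+4=s, w+5=b, e+6=k, r+7=y.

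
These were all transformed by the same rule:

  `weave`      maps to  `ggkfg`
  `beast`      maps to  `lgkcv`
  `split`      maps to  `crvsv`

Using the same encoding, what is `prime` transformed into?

ztswg

Shifts by position in weave: pos 0: w→g (+10), pos 1: e→g (+2), pos 2: a→k (+10), pos 3: v→f (+10), pos 4: e→g (+2) — repeating every 3. A repeating key of period 3 is used — shifts +10, +2, +10 over and over.
Applying it to prime: p+10=z, r+2=t, i+10=s, m+10=w, e+2=g.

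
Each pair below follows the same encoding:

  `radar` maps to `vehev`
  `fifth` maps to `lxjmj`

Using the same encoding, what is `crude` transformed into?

ihyvg

The output letters match the input read backwards, each shifted +4: radar reversed is radar. The word is reversed, then every letter is shifted forward by 4.
On crude: reverse → edurc; then shift: e+4=i, d+4=h, u+4=y, r+4=v, c+4=g.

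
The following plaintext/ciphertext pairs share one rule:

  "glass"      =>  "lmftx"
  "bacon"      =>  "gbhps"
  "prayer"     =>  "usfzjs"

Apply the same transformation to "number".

svrcjs

Shifts by position in glass: pos 0: g→l (+5), pos 1: l→m (+1), pos 2: a→f (+5), pos 3: s→t (+1) — repeating every 2. It's a Vigenère-style cipher with numeric key [5,1]: position i shifts by key[i mod 2].
For number: n+5=s, u+1=v, m+5=r, b+1=c, e+5=j, r+1=s.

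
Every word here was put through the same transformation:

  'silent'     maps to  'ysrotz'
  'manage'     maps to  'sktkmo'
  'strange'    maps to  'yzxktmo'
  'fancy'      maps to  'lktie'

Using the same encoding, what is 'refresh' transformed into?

The shift depends on letter class: consonant s→y is +6, but vowel i→s is +10. Vowels shift forward by 10 and consonants shift forward by 6.
For refresh: r(cons)+6=x, e(vowel)+10=o, f(cons)+6=l, r(cons)+6=x, e(vowel)+10=o, s(cons)+6=y, h(cons)+6=n.

xolxoyn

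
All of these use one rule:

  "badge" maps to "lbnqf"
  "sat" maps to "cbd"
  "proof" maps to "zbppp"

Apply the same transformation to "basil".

The shift depends on letter class: consonant b→l is +10, but vowel a→b is +1. Vowels shift forward by 1 and consonants shift forward by 10.
On basil: b(cons)+10=l, a(vowel)+1=b, s(cons)+10=c, i(vowel)+1=j, l(cons)+10=v.

lbcjv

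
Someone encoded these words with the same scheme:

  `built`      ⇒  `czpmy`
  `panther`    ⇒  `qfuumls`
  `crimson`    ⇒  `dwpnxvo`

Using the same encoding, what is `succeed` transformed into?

Shifts by position in built: pos 0: b→c (+1), pos 1: u→z (+5), pos 2: i→p (+7), pos 3: l→m (+1), pos 4: t→y (+5) — repeating every 3. The shifts repeat in a cycle of length 3: positions 0,1,… shift by +1, +5, +7, then the pattern repeats.
On succeed: s+1=t, u+5=z, c+7=j, c+1=d, e+5=j, e+7=l, d+1=e.

tzjdjle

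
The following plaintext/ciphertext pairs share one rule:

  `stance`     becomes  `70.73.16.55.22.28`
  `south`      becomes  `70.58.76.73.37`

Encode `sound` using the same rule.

70.58.76.55.25

s(#19)→70 and t(#20)→73: differences scale by 3, so n = 3·pos + 13. Each letter becomes 3×(its alphabet position, a=1..z=26) + 13.
For sound: s=19→70, o=15→58, u=21→76, n=14→55, d=4→25.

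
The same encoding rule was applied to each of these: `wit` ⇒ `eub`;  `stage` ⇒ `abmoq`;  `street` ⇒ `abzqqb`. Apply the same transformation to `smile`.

The rule splits by letter class: vowels +12, consonants +8.
On smile: s(cons)+8=a, m(cons)+8=u, i(vowel)+12=u, l(cons)+8=t, e(vowel)+12=q.

auutq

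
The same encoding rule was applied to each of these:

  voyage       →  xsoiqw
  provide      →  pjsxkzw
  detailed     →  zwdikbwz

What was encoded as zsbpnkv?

dolphin

v(21)→x(23) and o(14)→s(18) fit y≡23x+8 (mod 26); the inverse of 23 mod 26 is 17. This is an affine cipher: with a=0,…,z=25, each position x becomes (23x+8) mod 26.
Reversing it on zsbpnkv: z(25)→17·(25−8)≡3=d; s(18)→17·(18−8)≡14=o; b(1)→17·(1−8)≡11=l; p(15)→17·(15−8)≡15=p; n(13)→17·(13−8)≡7=h; k(10)→17·(10−8)≡8=i; v(21)→17·(21−8)≡13=n (all mod 26).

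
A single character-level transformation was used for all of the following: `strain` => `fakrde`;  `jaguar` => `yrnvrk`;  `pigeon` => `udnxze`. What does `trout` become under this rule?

s(18)→f(5) and t(19)→a(0) fit y≡21x+17 (mod 26); the inverse of 21 mod 26 is 5. Each letter's alphabet position (a=0..z=25) is mapped through 21·x+17 mod 26 — an affine cipher.
For trout: t(19)→21·19+17≡0=a; r(17)→21·17+17≡10=k; o(14)→21·14+17≡25=z; u(20)→21·20+17≡21=v; t(19)→21·19+17≡0=a (all mod 26).

akzva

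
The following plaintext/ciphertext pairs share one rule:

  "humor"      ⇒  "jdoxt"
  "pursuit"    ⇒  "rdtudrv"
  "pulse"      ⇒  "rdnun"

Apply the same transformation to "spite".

urrvn

The shift depends on letter class: consonant h→j is +2, but vowel u→d is +9. Two shifts are in play — +9 for a/e/i/o/u, +2 for every other letter.
Applying it to spite: s(cons)+2=u, p(cons)+2=r, i(vowel)+9=r, t(cons)+2=v, e(vowel)+9=n.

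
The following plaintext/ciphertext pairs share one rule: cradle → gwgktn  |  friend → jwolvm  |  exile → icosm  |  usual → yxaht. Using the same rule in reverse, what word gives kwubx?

In cradle: c→g is +4, r→w is +5, a→g is +6, d→k is +7 — the shift increases by 1 each position. The shift increases by 1 at each position, starting from +4: 4, 5, 6, ….
Decoding kwubx: k−4=g, w−5=r, u−6=o, b−7=u, x−8=p.

group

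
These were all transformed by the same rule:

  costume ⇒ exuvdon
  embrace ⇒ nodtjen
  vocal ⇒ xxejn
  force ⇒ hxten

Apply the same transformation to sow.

uxy

The shift depends on letter class: consonant c→e is +2, but vowel o→x is +9. The rule splits by letter class: vowels +9, consonants +2.
Applying it to sow: s(cons)+2=u, o(vowel)+9=x, w(cons)+2=y.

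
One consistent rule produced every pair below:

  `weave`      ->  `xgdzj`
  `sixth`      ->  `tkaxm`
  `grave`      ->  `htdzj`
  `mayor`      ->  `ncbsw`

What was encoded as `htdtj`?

In weave: w→x is +1, e→g is +2, a→d is +3, v→z is +4 — the shift increases by 1 each position. Each letter shifts forward by (position + 1), i.e. 1, 2, 3, … — the shift grows by one for each successive letter.
Decoding htdtj: h−1=g, t−2=r, d−3=a, t−4=p, j−5=e.

grape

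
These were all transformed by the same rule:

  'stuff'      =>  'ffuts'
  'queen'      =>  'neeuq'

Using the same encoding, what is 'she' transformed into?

ehs

The output letters match the input read backwards: stuff reversed is ffuts. The word is simply reversed.
For she: reverse → ehs.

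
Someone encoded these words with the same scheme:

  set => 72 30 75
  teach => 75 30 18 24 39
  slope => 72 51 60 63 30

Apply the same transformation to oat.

60 18 75

Each letter becomes 3×(its alphabet position, a=1..z=26) + 15.
Applying it to oat: o=15→60, a=1→18, t=20→75.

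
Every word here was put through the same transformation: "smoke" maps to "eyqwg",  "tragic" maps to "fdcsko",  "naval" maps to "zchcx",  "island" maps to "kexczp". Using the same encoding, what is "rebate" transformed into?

The shift depends on letter class: consonant s→e is +12, but vowel o→q is +2. Vowels shift forward by 2 and consonants shift forward by 12.
On rebate: r(cons)+12=d, e(vowel)+2=g, b(cons)+12=n, a(vowel)+2=c, t(cons)+12=f, e(vowel)+2=g.

dgncfg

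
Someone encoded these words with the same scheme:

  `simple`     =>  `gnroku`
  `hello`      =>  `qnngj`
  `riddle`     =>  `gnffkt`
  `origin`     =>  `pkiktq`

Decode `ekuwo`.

The output letters match the input read backwards, each shifted +2: simple reversed is elpmis. Two steps: reverse the string, then apply a Caesar shift of +2.
Reversing it on ekuwo: shift back: e−2=c, k−2=i, u−2=s, w−2=u, o−2=m → cisum; then reverse → music.

music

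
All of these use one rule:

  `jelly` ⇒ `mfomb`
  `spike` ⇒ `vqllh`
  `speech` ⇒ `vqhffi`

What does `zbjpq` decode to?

wagon

It's a Vigenère-style cipher with numeric key [3,1]: position i shifts by key[i mod 2].
Decoding zbjpq: z−3=w, b−1=a, j−3=g, p−1=o, q−3=n.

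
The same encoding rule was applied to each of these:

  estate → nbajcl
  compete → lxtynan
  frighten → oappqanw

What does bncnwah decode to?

seventy

Shifts by position in estate: pos 0: e→n (+9), pos 1: s→b (+9), pos 2: t→a (+7), pos 3: a→j (+9), pos 4: t→c (+9), pos 5: e→l (+7) — repeating every 3. A repeating key of period 3 is used — shifts +9, +9, +7 over and over.
Undoing it on bncnwah: b−9=s, n−9=e, c−7=v, n−9=e, w−9=n, a−7=t, h−9=y.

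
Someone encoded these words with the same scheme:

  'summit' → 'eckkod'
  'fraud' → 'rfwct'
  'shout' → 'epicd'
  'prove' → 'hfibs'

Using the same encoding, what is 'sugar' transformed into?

s(18)→e(4) and u(20)→c(2) fit y≡25x+22 (mod 26); the inverse of 25 mod 26 is 25. Each letter's alphabet position (a=0..z=25) is mapped through 25·x+22 mod 26 — an affine cipher.
For sugar: s(18)→25·18+22≡4=e; u(20)→25·20+22≡2=c; g(6)→25·6+22≡16=q; a(0)→25·0+22≡22=w; r(17)→25·17+22≡5=f (all mod 26).

ecqwf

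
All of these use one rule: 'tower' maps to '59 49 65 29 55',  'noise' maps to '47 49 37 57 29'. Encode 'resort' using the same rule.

With a=1..z=26, the number is 2·pos + 19.
For resort: r=18→55, e=5→29, s=19→57, o=15→49, r=18→55, t=20→59.

55 29 57 49 55 59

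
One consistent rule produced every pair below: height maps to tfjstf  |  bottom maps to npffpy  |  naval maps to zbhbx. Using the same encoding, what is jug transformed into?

vvs

Two shifts are in play — +1 for a/e/i/o/u, +12 for every other letter.
Applying it to jug: j(cons)+12=v, u(vowel)+1=v, g(cons)+12=s.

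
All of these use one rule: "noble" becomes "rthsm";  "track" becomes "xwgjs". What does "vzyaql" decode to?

rustic

Each letter shifts forward by (position + 4), i.e. 4, 5, 6, … — the shift grows by one for each successive letter.
Undoing it on vzyaql: v−4=r, z−5=u, y−6=s, a−7=t, q−8=i, l−9=c.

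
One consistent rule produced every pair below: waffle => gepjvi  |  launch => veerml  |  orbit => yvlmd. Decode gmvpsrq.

willing

Shifts by position in waffle: pos 0: w→g (+10), pos 1: a→e (+4), pos 2: f→p (+10), pos 3: f→j (+4) — repeating every 2. The shifts repeat in a cycle of length 2: positions 0,1,… shift by +10, +4, then the pattern repeats.
Reversing it on gmvpsrq: g−10=w, m−4=i, v−10=l, p−4=l, s−10=i, r−4=n, q−10=g.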